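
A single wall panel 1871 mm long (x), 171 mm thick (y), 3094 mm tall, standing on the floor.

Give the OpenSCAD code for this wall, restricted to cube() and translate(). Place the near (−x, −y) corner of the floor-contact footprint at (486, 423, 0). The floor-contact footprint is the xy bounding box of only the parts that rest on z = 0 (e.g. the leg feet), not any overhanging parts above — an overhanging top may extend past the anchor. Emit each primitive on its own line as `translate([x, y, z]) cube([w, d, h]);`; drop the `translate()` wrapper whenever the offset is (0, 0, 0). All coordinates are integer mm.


translate([486, 423, 0]) cube([1871, 171, 3094]);


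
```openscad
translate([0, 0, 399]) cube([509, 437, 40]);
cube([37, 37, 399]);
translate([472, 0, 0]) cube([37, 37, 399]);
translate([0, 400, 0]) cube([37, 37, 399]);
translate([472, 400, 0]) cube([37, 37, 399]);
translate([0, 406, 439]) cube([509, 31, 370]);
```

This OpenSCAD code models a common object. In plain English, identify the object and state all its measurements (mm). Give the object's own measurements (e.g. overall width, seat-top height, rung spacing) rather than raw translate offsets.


A chair. The seat is a 509×437×40 mm slab with its top at z = 439 mm, on four 37×37 mm corner legs (flush with the seat edges, standing on z = 0). A flat backrest 31 mm thick, 370 mm tall, spans the full seat width and rises from the seat top along its +y edge, rear face flush with the rear of the seat.


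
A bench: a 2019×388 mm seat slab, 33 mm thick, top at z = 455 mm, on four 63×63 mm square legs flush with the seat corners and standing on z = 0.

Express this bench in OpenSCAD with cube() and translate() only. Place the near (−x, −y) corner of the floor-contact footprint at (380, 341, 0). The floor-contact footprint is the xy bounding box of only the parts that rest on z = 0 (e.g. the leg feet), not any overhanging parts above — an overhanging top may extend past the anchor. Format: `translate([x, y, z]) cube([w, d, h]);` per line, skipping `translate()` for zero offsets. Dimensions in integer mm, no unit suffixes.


translate([380, 341, 422]) cube([2019, 388, 33]);
translate([380, 341, 0]) cube([63, 63, 422]);
translate([380, 666, 0]) cube([63, 63, 422]);
translate([2336, 341, 0]) cube([63, 63, 422]);
translate([2336, 666, 0]) cube([63, 63, 422]);


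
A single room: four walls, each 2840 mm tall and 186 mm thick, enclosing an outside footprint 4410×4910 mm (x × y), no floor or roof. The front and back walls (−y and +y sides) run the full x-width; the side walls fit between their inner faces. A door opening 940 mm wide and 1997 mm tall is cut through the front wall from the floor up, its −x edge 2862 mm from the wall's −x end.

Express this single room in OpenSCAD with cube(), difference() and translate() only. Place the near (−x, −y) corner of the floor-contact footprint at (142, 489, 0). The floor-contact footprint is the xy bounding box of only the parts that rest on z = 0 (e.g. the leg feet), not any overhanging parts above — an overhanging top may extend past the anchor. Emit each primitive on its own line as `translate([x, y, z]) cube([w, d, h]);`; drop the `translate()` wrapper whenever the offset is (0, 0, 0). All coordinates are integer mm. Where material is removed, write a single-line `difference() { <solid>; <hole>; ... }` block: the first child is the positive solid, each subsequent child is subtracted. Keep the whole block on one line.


difference() { translate([142, 489, 0]) cube([4410, 186, 2840]); translate([3004, 489, 0]) cube([940, 186, 1997]); }
translate([142, 5213, 0]) cube([4410, 186, 2840]);
translate([142, 675, 0]) cube([186, 4538, 2840]);
translate([4366, 675, 0]) cube([186, 4538, 2840]);


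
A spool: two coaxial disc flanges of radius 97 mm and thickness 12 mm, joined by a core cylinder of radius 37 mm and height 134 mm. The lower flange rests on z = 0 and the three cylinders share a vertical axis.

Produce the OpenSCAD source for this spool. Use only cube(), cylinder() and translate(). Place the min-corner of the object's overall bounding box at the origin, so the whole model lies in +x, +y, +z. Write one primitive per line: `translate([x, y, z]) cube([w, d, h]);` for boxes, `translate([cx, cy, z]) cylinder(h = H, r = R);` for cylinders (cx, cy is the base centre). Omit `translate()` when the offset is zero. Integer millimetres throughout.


translate([97, 97, 0]) cylinder(h = 12, r = 97);
translate([97, 97, 12]) cylinder(h = 134, r = 37);
translate([97, 97, 146]) cylinder(h = 12, r = 97);


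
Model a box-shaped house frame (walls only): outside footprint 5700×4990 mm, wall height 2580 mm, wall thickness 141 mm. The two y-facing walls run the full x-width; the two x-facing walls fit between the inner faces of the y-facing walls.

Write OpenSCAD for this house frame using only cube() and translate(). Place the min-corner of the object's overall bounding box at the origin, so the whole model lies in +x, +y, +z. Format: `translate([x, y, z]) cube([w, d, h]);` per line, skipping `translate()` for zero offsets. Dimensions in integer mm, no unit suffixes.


cube([5700, 141, 2580]);
translate([0, 4849, 0]) cube([5700, 141, 2580]);
translate([0, 141, 0]) cube([141, 4708, 2580]);
translate([5559, 141, 0]) cube([141, 4708, 2580]);


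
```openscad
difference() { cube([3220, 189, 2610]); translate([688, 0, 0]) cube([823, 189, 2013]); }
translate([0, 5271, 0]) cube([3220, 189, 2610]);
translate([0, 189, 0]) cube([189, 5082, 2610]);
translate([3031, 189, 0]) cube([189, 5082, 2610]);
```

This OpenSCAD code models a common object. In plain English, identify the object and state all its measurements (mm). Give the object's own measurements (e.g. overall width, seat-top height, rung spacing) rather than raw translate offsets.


A single room: four walls, each 2610 mm tall and 189 mm thick, enclosing an outside footprint 3220×5460 mm (x × y), no floor or roof. The front and back walls (−y and +y sides) run the full x-width; the side walls fit between their inner faces. A door opening 823 mm wide and 2013 mm tall is cut through the front wall from the floor up, its −x edge 688 mm from the wall's −x end.


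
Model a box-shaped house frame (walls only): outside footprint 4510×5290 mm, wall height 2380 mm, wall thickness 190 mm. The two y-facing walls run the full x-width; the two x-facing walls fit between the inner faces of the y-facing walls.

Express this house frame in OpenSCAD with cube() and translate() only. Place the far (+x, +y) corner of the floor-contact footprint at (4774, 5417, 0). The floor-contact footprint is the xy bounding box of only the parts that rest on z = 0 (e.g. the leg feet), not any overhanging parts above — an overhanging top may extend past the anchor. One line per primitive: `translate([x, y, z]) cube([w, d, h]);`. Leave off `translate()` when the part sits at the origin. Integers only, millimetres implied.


translate([264, 127, 0]) cube([4510, 190, 2380]);
translate([264, 5227, 0]) cube([4510, 190, 2380]);
translate([264, 317, 0]) cube([190, 4910, 2380]);
translate([4584, 317, 0]) cube([190, 4910, 2380]);


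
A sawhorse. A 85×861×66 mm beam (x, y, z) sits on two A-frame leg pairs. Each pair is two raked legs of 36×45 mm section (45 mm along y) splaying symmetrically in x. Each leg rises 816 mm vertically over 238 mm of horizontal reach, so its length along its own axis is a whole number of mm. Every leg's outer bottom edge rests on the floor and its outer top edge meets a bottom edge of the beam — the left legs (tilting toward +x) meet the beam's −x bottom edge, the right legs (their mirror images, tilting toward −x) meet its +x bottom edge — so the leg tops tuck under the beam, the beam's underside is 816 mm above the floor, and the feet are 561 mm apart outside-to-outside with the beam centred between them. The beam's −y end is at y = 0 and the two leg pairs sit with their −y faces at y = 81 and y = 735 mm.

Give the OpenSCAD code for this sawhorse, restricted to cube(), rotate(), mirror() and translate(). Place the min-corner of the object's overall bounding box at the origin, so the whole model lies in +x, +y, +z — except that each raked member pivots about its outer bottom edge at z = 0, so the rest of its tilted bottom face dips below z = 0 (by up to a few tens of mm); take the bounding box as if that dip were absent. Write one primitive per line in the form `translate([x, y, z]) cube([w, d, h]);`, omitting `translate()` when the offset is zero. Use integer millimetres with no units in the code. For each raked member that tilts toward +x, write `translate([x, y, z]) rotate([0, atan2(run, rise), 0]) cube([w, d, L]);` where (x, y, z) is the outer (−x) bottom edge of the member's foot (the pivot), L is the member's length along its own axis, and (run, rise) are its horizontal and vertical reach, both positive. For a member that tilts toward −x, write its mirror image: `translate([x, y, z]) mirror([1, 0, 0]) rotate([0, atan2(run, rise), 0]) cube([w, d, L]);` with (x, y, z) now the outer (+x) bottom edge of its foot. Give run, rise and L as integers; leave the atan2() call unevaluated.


translate([238, 0, 816]) cube([85, 861, 66]);
translate([0, 81, 0]) rotate([0, atan2(238, 816), 0]) cube([36, 45, 850]);
translate([561, 81, 0]) mirror([1, 0, 0]) rotate([0, atan2(238, 816), 0]) cube([36, 45, 850]);
translate([0, 735, 0]) rotate([0, atan2(238, 816), 0]) cube([36, 45, 850]);
translate([561, 735, 0]) mirror([1, 0, 0]) rotate([0, atan2(238, 816), 0]) cube([36, 45, 850]);


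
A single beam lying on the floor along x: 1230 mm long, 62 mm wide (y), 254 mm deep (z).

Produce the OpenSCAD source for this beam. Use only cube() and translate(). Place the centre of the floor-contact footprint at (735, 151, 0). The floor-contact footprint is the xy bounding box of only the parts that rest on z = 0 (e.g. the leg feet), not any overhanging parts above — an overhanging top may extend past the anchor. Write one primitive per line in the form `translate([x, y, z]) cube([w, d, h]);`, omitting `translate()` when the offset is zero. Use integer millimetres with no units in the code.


translate([120, 120, 0]) cube([1230, 62, 254]);


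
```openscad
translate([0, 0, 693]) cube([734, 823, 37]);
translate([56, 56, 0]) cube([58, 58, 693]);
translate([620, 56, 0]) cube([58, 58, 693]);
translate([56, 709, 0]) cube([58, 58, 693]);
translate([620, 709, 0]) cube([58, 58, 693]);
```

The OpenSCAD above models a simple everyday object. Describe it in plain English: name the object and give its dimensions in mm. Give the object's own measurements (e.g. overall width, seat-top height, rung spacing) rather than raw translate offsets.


A rectangular dining table. The top is 734×823×37 mm with its upper surface at z = 730 mm. It stands on four 58×58 mm square legs, each inset 56 mm from the nearest pair of top edges, running from the floor to the underside of the top.


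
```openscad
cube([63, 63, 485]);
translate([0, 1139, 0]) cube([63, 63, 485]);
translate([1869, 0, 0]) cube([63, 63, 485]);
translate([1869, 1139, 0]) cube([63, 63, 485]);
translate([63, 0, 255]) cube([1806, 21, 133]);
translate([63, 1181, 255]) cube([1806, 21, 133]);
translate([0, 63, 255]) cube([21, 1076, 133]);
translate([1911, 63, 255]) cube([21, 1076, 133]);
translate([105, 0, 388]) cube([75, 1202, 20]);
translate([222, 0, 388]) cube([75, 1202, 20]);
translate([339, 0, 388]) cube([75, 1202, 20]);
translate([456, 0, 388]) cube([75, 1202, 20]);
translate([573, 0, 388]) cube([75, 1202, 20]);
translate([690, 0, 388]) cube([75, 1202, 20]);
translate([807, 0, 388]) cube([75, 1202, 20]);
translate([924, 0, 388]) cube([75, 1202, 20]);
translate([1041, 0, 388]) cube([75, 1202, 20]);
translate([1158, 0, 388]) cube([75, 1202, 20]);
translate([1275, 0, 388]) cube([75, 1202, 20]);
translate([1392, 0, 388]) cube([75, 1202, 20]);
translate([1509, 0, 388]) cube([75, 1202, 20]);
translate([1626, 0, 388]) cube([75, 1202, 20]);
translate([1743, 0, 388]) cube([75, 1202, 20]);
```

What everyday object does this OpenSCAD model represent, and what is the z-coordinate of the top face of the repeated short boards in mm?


A bed frame. The slat-top height is 408 mm.

Four posts, four rails, and a row of slats — a bed frame. Slats sit on the rails at z = 255 + 133 = 388; with slat thickness 20, the top is 408 mm.


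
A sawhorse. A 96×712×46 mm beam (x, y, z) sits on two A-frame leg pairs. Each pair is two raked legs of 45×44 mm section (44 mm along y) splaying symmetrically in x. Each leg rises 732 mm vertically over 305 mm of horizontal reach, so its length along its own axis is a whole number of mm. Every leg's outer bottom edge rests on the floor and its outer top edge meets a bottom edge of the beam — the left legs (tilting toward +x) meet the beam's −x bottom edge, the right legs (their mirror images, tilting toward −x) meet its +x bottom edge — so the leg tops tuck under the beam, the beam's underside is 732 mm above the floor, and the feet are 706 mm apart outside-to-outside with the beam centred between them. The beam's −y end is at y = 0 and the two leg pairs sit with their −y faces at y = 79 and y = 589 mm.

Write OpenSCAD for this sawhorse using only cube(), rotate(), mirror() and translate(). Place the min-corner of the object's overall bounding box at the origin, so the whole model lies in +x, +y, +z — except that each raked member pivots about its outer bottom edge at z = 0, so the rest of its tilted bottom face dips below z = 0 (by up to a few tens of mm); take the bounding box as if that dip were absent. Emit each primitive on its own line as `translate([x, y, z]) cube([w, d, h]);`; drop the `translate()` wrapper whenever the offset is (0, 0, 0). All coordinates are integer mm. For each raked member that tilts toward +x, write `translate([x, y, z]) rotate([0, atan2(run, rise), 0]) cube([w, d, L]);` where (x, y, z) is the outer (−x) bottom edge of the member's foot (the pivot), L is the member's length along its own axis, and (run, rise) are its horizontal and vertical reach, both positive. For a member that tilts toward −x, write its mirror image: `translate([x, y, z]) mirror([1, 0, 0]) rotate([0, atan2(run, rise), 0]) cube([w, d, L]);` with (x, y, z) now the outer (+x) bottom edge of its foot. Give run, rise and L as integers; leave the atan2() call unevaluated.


// leg length = √(305² + 732²) = 793
// right-leg outer foot x = 2·305 + 96 = 706
// beam min-corner = (305, 0, 732)
translate([305, 0, 732]) cube([96, 712, 46]);
translate([0, 79, 0]) rotate([0, atan2(305, 732), 0]) cube([45, 44, 793]);
translate([706, 79, 0]) mirror([1, 0, 0]) rotate([0, atan2(305, 732), 0]) cube([45, 44, 793]);
translate([0, 589, 0]) rotate([0, atan2(305, 732), 0]) cube([45, 44, 793]);
translate([706, 589, 0]) mirror([1, 0, 0]) rotate([0, atan2(305, 732), 0]) cube([45, 44, 793]);


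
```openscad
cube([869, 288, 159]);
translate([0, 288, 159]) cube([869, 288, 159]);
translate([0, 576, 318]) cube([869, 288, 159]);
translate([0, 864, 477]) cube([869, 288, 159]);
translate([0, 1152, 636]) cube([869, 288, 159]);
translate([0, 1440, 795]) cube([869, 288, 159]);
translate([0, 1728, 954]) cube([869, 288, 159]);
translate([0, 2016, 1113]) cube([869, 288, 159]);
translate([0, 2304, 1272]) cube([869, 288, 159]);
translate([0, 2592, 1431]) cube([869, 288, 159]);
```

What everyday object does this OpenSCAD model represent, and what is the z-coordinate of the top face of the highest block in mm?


A staircase. The total rise is 1590 mm.

10 identical blocks, each offset up and back from the previous — a staircase. Each step is 159 mm tall and there are 10 of them, so the total rise is 10 × 159 = 1590 mm.


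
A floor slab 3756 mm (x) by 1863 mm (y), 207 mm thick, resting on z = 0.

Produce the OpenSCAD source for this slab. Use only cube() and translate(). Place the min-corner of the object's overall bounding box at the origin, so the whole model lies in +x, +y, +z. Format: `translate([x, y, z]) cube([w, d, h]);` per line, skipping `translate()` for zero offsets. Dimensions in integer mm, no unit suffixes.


cube([3756, 1863, 207]);


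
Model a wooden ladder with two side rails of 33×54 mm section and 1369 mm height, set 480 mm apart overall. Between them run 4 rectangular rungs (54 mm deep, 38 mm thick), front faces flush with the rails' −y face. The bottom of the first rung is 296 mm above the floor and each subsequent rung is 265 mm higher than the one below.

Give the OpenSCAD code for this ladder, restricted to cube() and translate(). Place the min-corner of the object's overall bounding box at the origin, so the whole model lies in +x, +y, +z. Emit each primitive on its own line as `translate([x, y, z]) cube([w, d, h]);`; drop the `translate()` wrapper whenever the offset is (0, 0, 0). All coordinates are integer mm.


cube([33, 54, 1369]);
translate([447, 0, 0]) cube([33, 54, 1369]);
translate([33, 0, 296]) cube([414, 54, 38]);
translate([33, 0, 561]) cube([414, 54, 38]);
translate([33, 0, 826]) cube([414, 54, 38]);
translate([33, 0, 1091]) cube([414, 54, 38]);


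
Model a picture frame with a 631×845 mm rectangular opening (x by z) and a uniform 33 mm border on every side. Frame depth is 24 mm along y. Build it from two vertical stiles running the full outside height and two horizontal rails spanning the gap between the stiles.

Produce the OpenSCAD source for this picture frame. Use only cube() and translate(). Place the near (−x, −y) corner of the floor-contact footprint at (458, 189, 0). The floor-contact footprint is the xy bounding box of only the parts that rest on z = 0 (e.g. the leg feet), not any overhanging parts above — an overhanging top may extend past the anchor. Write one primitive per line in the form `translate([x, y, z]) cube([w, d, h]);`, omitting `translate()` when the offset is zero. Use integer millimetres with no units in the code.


translate([458, 189, 0]) cube([33, 24, 911]);
translate([1122, 189, 0]) cube([33, 24, 911]);
translate([491, 189, 0]) cube([631, 24, 33]);
translate([491, 189, 878]) cube([631, 24, 33]);


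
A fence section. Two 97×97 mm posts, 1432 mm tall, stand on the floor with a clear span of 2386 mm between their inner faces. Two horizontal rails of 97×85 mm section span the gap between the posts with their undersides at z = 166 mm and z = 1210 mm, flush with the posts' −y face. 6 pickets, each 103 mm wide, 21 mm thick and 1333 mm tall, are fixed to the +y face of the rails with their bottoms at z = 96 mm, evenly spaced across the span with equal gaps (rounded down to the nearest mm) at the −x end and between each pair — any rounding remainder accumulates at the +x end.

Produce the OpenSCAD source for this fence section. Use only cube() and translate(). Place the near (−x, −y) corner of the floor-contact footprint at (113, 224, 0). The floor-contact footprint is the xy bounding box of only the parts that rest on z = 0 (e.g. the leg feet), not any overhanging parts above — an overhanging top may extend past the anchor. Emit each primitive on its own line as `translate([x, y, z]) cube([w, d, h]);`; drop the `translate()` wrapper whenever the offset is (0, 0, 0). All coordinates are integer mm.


translate([113, 224, 0]) cube([97, 97, 1432]);
translate([2596, 224, 0]) cube([97, 97, 1432]);
translate([210, 224, 166]) cube([2386, 97, 85]);
translate([210, 224, 1210]) cube([2386, 97, 85]);
translate([462, 321, 96]) cube([103, 21, 1333]);
translate([817, 321, 96]) cube([103, 21, 1333]);
translate([1172, 321, 96]) cube([103, 21, 1333]);
translate([1527, 321, 96]) cube([103, 21, 1333]);
translate([1882, 321, 96]) cube([103, 21, 1333]);
translate([2237, 321, 96]) cube([103, 21, 1333]);


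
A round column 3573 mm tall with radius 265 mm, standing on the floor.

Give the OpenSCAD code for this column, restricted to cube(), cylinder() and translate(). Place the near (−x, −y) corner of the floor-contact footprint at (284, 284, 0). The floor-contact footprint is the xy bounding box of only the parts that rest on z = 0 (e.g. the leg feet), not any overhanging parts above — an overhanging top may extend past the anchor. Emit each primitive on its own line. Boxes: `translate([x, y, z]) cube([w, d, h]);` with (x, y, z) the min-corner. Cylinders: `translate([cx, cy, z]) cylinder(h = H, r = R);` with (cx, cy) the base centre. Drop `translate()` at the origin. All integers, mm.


translate([549, 549, 0]) cylinder(h = 3573, r = 265);


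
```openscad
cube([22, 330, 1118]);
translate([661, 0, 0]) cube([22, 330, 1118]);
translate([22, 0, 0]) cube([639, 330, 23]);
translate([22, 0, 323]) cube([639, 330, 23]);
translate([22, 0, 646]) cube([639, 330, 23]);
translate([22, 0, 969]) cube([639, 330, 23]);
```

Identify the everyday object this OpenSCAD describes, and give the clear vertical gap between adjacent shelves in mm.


A bookshelf. The clear shelf gap is 300 mm.

Two tall side panels with 4 horizontal boards between them — a bookshelf. The first two shelf undersides are at z = 0 and z = 323; with shelf thickness 23, the clear gap is 323 − 0 − 23 = 300 mm.


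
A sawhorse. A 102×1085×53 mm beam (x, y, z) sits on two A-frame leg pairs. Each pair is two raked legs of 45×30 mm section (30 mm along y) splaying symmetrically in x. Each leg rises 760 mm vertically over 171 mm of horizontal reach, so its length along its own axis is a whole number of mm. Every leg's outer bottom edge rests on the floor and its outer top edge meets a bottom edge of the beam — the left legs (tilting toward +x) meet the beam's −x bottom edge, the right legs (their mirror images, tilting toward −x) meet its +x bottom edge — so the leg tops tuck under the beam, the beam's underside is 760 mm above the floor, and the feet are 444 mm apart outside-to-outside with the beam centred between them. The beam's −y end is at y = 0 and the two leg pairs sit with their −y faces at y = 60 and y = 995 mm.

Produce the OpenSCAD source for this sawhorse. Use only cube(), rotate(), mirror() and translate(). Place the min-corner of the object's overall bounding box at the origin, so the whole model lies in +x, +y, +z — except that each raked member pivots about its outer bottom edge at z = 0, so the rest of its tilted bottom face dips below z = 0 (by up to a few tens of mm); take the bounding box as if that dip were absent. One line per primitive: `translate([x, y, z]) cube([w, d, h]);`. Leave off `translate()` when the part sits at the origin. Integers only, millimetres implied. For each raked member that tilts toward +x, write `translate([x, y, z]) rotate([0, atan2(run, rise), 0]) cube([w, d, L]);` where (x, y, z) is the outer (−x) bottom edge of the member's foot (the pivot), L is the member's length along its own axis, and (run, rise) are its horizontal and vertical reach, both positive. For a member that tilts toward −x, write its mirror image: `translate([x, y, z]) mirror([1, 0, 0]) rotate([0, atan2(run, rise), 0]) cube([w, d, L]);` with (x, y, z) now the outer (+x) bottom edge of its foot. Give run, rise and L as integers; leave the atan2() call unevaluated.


translate([171, 0, 760]) cube([102, 1085, 53]);
translate([0, 60, 0]) rotate([0, atan2(171, 760), 0]) cube([45, 30, 779]);
translate([444, 60, 0]) mirror([1, 0, 0]) rotate([0, atan2(171, 760), 0]) cube([45, 30, 779]);
translate([0, 995, 0]) rotate([0, atan2(171, 760), 0]) cube([45, 30, 779]);
translate([444, 995, 0]) mirror([1, 0, 0]) rotate([0, atan2(171, 760), 0]) cube([45, 30, 779]);


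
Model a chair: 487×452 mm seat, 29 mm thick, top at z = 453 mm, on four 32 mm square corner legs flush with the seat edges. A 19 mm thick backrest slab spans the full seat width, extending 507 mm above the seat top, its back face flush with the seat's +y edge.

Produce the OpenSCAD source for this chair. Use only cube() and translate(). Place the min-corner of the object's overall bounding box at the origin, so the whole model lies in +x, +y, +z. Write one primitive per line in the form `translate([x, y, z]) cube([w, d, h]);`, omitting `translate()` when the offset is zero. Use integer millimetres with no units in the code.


translate([0, 0, 424]) cube([487, 452, 29]);
cube([32, 32, 424]);
translate([455, 0, 0]) cube([32, 32, 424]);
translate([0, 420, 0]) cube([32, 32, 424]);
translate([455, 420, 0]) cube([32, 32, 424]);
translate([0, 433, 453]) cube([487, 19, 507]);


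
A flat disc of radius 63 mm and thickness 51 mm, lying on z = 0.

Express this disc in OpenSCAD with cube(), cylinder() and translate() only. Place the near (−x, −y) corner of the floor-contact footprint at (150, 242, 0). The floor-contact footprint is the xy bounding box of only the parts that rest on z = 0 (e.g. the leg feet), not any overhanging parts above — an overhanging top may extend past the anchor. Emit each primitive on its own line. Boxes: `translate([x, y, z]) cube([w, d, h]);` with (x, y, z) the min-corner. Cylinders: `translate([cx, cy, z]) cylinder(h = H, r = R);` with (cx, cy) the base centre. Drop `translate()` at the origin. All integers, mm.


translate([213, 305, 0]) cylinder(h = 51, r = 63);


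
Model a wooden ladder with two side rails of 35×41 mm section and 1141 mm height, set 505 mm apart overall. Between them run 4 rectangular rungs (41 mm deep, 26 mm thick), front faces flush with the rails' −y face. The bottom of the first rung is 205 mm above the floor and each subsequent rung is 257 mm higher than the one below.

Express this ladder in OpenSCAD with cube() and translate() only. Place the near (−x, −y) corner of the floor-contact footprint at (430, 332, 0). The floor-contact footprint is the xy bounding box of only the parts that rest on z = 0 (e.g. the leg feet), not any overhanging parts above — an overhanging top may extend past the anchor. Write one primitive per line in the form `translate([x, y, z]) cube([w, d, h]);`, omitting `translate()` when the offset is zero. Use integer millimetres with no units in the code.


translate([430, 332, 0]) cube([35, 41, 1141]);
translate([900, 332, 0]) cube([35, 41, 1141]);
translate([465, 332, 205]) cube([435, 41, 26]);
translate([465, 332, 462]) cube([435, 41, 26]);
translate([465, 332, 719]) cube([435, 41, 26]);
translate([465, 332, 976]) cube([435, 41, 26]);


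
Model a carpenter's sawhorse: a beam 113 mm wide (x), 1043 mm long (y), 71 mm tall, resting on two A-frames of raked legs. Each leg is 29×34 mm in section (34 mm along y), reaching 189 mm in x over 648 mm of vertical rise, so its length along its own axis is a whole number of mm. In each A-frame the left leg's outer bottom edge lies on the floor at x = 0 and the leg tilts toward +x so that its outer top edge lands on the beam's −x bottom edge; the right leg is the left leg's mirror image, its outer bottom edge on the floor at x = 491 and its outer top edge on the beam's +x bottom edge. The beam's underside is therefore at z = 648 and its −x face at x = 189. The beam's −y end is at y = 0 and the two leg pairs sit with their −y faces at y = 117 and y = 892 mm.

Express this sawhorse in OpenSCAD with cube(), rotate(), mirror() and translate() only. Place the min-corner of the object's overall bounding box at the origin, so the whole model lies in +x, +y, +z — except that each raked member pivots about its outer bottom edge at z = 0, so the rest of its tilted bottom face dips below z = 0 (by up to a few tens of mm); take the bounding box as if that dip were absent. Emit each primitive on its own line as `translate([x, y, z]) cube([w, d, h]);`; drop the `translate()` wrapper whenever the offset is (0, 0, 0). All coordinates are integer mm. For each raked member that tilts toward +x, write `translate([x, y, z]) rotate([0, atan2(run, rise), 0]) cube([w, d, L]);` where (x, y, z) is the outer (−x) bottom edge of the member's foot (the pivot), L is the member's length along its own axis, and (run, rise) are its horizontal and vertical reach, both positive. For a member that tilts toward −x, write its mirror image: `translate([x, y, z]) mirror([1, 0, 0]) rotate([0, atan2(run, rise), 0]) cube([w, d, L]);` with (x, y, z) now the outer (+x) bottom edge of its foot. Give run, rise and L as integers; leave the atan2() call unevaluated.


// leg length = √(189² + 648²) = 675
// right-leg outer foot x = 2·189 + 113 = 491
// beam min-corner = (189, 0, 648)
translate([189, 0, 648]) cube([113, 1043, 71]);
translate([0, 117, 0]) rotate([0, atan2(189, 648), 0]) cube([29, 34, 675]);
translate([491, 117, 0]) mirror([1, 0, 0]) rotate([0, atan2(189, 648), 0]) cube([29, 34, 675]);
translate([0, 892, 0]) rotate([0, atan2(189, 648), 0]) cube([29, 34, 675]);
translate([491, 892, 0]) mirror([1, 0, 0]) rotate([0, atan2(189, 648), 0]) cube([29, 34, 675]);


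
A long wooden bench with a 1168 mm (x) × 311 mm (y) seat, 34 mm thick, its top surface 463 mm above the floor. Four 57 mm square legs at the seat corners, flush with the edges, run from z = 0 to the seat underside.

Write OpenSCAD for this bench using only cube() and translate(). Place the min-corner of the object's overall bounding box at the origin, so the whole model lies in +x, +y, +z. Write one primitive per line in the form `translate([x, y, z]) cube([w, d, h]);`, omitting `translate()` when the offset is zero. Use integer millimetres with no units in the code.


// leg_h = 463 − 34 = 429
translate([0, 0, 429]) cube([1168, 311, 34]);
cube([57, 57, 429]);
translate([0, 254, 0]) cube([57, 57, 429]);
translate([1111, 0, 0]) cube([57, 57, 429]);
translate([1111, 254, 0]) cube([57, 57, 429]);


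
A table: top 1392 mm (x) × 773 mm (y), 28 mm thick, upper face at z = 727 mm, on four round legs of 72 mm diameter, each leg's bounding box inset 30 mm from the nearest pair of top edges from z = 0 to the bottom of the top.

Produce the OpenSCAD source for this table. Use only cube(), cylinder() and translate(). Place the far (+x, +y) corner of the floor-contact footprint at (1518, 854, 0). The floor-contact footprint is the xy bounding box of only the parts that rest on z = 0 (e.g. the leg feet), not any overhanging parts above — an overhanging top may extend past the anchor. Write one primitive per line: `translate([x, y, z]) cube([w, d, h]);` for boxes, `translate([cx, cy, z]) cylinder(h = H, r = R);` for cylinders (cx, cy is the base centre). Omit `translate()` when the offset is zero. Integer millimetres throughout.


translate([156, 111, 699]) cube([1392, 773, 28]);
translate([222, 177, 0]) cylinder(h = 699, r = 36);
translate([1482, 177, 0]) cylinder(h = 699, r = 36);
translate([222, 818, 0]) cylinder(h = 699, r = 36);
translate([1482, 818, 0]) cylinder(h = 699, r = 36);


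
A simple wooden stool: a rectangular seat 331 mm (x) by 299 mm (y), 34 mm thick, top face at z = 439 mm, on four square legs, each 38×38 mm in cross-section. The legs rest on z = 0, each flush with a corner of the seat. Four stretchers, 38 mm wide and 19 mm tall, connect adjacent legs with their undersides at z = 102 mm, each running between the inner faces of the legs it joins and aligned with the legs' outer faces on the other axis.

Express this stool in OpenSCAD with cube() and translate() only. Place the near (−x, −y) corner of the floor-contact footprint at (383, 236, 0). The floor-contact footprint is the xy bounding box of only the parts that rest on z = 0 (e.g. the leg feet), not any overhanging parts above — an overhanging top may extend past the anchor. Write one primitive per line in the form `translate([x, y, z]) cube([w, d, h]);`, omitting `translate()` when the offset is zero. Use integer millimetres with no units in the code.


translate([383, 236, 405]) cube([331, 299, 34]);
translate([383, 236, 0]) cube([38, 38, 405]);
translate([676, 236, 0]) cube([38, 38, 405]);
translate([383, 497, 0]) cube([38, 38, 405]);
translate([676, 497, 0]) cube([38, 38, 405]);
translate([421, 236, 102]) cube([255, 38, 19]);
translate([421, 497, 102]) cube([255, 38, 19]);
translate([383, 274, 102]) cube([38, 223, 19]);
translate([676, 274, 102]) cube([38, 223, 19]);


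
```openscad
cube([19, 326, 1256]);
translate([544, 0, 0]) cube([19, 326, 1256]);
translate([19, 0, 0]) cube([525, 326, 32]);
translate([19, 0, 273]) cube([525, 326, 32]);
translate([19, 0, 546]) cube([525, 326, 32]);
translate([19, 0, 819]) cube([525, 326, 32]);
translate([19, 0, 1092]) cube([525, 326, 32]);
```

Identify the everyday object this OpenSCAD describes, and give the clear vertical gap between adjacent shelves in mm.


A bookshelf. The clear shelf gap is 241 mm.

Two tall side panels with 5 horizontal boards between them — a bookshelf. The first two shelf undersides are at z = 0 and z = 273; with shelf thickness 32, the clear gap is 273 − 0 − 32 = 241 mm.


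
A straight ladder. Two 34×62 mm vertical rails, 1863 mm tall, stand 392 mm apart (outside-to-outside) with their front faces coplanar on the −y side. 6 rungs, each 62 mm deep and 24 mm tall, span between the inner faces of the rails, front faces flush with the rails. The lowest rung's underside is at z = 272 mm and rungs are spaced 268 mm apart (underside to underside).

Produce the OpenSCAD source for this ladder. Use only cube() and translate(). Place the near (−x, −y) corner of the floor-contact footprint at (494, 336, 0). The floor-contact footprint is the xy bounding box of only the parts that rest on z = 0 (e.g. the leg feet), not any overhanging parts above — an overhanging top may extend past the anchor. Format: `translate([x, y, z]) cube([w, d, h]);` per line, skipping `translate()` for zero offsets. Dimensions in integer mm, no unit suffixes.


translate([494, 336, 0]) cube([34, 62, 1863]);
translate([852, 336, 0]) cube([34, 62, 1863]);
translate([528, 336, 272]) cube([324, 62, 24]);
translate([528, 336, 540]) cube([324, 62, 24]);
translate([528, 336, 808]) cube([324, 62, 24]);
translate([528, 336, 1076]) cube([324, 62, 24]);
translate([528, 336, 1344]) cube([324, 62, 24]);
translate([528, 336, 1612]) cube([324, 62, 24]);


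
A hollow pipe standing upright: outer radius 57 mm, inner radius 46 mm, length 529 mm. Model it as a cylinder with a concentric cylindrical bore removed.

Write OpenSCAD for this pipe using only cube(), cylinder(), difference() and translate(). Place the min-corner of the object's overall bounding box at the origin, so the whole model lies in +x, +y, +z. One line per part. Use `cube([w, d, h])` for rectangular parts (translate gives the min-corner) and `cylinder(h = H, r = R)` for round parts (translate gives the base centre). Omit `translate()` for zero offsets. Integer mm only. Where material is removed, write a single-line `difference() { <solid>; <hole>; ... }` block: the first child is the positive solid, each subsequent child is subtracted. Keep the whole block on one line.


difference() { translate([57, 57, 0]) cylinder(h = 529, r = 57); translate([57, 57, 0]) cylinder(h = 529, r = 46); }


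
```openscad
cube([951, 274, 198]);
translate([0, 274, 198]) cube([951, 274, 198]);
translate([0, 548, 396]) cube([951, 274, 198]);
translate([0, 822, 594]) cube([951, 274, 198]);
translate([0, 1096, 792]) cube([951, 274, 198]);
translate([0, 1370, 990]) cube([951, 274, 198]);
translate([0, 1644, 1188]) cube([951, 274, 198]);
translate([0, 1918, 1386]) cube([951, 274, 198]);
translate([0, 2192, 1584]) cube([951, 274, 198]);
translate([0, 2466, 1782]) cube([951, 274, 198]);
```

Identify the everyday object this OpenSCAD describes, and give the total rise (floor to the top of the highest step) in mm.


A staircase. The total rise is 1980 mm.

10 identical blocks, each offset up and back from the previous — a staircase. Each step is 198 mm tall and there are 10 of them, so the total rise is 10 × 198 = 1980 mm.


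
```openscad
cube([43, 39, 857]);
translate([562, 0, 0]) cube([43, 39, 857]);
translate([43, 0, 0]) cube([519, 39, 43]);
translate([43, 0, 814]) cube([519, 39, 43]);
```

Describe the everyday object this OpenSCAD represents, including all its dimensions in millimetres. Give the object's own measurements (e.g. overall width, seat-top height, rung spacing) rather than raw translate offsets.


A rectangular picture frame lying in the x–z plane (depth along y). The opening is 519 mm wide (x) by 771 mm tall (z), surrounded by a border 43 mm wide on all four sides. The frame is 39 mm deep and is made of two full-height vertical stiles with two horizontal rails fitted between them.


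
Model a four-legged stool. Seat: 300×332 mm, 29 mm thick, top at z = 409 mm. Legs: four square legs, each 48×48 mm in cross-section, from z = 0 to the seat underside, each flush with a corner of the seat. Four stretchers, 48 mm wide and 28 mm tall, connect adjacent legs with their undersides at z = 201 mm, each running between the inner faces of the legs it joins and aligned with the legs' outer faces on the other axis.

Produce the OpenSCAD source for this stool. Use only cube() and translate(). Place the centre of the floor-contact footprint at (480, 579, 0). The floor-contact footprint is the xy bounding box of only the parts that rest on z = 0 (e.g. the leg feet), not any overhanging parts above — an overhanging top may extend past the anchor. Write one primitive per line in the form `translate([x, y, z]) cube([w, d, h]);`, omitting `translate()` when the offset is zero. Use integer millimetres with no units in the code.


translate([330, 413, 380]) cube([300, 332, 29]);
translate([330, 413, 0]) cube([48, 48, 380]);
translate([582, 413, 0]) cube([48, 48, 380]);
translate([330, 697, 0]) cube([48, 48, 380]);
translate([582, 697, 0]) cube([48, 48, 380]);
translate([378, 413, 201]) cube([204, 48, 28]);
translate([378, 697, 201]) cube([204, 48, 28]);
translate([330, 461, 201]) cube([48, 236, 28]);
translate([582, 461, 201]) cube([48, 236, 28]);


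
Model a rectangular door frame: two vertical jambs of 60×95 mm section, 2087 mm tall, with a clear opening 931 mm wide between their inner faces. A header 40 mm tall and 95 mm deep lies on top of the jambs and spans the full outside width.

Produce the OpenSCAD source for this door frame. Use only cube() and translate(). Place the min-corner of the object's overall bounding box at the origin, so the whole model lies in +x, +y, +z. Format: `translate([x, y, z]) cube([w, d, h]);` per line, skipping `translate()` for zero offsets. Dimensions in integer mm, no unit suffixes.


cube([60, 95, 2087]);
translate([991, 0, 0]) cube([60, 95, 2087]);
translate([0, 0, 2087]) cube([1051, 95, 40]);


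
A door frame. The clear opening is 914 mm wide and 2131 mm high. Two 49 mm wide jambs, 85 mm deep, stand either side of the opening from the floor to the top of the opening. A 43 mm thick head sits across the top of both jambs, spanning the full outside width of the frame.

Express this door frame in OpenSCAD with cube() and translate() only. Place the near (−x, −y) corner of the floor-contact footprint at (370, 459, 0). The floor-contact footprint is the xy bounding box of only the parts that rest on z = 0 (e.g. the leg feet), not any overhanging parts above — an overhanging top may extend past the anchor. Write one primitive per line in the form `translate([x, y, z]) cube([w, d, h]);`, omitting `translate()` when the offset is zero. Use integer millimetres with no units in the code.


translate([370, 459, 0]) cube([49, 85, 2131]);
translate([1333, 459, 0]) cube([49, 85, 2131]);
translate([370, 459, 2131]) cube([1012, 85, 43]);


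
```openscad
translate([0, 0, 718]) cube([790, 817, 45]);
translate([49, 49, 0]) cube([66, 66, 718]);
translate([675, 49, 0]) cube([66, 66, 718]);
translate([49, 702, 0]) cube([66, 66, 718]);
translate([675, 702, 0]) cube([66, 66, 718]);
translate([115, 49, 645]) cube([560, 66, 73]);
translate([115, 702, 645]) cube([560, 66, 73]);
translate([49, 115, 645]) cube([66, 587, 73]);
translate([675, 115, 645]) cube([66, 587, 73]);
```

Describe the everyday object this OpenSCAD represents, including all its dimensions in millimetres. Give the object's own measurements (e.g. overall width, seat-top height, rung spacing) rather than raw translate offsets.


A rectangular dining table. The top is 790×817×45 mm with its upper surface at z = 763 mm. It stands on four 66×66 mm square legs, each inset 49 mm from the nearest pair of top edges, running from the floor to the underside of the top. Four apron rails, 66 mm thick and 73 mm tall, run between adjacent legs with their top edges flush with the underside of the top and their outer faces flush with the legs' outer faces.
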